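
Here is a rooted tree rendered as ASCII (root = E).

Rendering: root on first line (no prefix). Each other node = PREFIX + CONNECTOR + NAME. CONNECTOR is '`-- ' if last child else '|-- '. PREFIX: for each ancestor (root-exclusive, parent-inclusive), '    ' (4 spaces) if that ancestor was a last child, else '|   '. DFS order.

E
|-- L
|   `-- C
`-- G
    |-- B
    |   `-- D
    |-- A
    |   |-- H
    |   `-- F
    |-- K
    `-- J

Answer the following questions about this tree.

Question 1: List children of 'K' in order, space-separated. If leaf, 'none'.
Node K's children (from adjacency): (leaf)

Answer: none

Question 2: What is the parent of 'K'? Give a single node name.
Answer: G

Derivation:
Scan adjacency: K appears as child of G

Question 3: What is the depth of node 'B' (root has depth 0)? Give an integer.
Path from root to B: E -> G -> B
Depth = number of edges = 2

Answer: 2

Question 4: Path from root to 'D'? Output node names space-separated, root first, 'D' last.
Answer: E G B D

Derivation:
Walk down from root: E -> G -> B -> D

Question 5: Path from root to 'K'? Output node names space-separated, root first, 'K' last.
Answer: E G K

Derivation:
Walk down from root: E -> G -> K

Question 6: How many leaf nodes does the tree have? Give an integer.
Answer: 6

Derivation:
Leaves (nodes with no children): C, D, F, H, J, K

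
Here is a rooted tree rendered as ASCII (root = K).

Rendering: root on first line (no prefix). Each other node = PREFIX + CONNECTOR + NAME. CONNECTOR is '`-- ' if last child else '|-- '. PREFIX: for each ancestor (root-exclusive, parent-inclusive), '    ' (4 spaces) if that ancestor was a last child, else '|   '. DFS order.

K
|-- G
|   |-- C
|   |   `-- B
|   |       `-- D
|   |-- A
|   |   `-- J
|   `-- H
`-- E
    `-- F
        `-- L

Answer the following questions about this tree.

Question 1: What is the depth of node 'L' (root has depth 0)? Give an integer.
Path from root to L: K -> E -> F -> L
Depth = number of edges = 3

Answer: 3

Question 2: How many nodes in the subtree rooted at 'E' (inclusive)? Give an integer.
Subtree rooted at E contains: E, F, L
Count = 3

Answer: 3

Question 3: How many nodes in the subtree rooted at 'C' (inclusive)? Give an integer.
Answer: 3

Derivation:
Subtree rooted at C contains: B, C, D
Count = 3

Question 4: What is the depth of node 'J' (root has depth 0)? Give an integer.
Answer: 3

Derivation:
Path from root to J: K -> G -> A -> J
Depth = number of edges = 3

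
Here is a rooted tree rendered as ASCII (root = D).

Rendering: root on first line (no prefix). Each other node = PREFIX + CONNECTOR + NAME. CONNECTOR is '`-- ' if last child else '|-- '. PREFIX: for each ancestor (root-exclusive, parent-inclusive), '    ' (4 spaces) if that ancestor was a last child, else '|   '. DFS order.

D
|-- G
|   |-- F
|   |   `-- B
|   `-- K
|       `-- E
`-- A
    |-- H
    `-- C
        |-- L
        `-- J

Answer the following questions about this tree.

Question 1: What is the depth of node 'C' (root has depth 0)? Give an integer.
Answer: 2

Derivation:
Path from root to C: D -> A -> C
Depth = number of edges = 2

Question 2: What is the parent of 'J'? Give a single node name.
Scan adjacency: J appears as child of C

Answer: C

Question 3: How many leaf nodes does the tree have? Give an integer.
Answer: 5

Derivation:
Leaves (nodes with no children): B, E, H, J, L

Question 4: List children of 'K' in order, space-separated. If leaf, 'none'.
Answer: E

Derivation:
Node K's children (from adjacency): E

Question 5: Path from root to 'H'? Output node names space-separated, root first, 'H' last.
Answer: D A H

Derivation:
Walk down from root: D -> A -> H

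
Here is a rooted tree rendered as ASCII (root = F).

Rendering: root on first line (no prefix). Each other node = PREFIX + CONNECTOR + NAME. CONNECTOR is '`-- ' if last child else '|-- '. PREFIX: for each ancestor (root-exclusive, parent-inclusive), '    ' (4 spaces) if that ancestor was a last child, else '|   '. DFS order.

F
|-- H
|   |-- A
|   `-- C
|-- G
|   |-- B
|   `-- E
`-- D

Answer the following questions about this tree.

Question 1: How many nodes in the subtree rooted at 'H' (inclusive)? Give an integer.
Answer: 3

Derivation:
Subtree rooted at H contains: A, C, H
Count = 3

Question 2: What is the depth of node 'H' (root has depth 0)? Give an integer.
Path from root to H: F -> H
Depth = number of edges = 1

Answer: 1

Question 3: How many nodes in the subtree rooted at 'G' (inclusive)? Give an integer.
Subtree rooted at G contains: B, E, G
Count = 3

Answer: 3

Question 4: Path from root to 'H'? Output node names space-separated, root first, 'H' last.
Answer: F H

Derivation:
Walk down from root: F -> H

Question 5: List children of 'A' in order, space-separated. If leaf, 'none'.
Node A's children (from adjacency): (leaf)

Answer: none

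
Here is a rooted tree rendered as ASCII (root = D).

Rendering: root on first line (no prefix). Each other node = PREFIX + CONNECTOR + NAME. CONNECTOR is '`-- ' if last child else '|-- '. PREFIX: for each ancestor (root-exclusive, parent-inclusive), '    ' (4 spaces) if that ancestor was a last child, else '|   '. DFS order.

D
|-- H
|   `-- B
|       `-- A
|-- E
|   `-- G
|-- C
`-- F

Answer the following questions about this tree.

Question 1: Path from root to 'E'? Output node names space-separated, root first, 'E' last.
Walk down from root: D -> E

Answer: D E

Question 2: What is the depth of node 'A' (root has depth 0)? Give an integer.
Path from root to A: D -> H -> B -> A
Depth = number of edges = 3

Answer: 3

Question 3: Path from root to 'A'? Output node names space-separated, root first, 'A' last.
Answer: D H B A

Derivation:
Walk down from root: D -> H -> B -> A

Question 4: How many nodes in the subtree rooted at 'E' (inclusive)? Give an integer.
Subtree rooted at E contains: E, G
Count = 2

Answer: 2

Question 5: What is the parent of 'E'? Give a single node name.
Scan adjacency: E appears as child of D

Answer: D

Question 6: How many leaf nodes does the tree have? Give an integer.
Answer: 4

Derivation:
Leaves (nodes with no children): A, C, F, G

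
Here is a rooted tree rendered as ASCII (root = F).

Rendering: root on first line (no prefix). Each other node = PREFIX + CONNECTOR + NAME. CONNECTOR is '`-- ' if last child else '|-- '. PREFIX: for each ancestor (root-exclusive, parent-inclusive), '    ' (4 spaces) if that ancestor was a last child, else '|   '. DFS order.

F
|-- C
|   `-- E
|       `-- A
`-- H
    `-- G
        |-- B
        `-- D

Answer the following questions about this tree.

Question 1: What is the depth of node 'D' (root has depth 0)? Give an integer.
Path from root to D: F -> H -> G -> D
Depth = number of edges = 3

Answer: 3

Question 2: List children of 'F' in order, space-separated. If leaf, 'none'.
Node F's children (from adjacency): C, H

Answer: C H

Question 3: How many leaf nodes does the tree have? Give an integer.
Answer: 3

Derivation:
Leaves (nodes with no children): A, B, D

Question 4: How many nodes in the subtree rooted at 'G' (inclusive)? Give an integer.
Answer: 3

Derivation:
Subtree rooted at G contains: B, D, G
Count = 3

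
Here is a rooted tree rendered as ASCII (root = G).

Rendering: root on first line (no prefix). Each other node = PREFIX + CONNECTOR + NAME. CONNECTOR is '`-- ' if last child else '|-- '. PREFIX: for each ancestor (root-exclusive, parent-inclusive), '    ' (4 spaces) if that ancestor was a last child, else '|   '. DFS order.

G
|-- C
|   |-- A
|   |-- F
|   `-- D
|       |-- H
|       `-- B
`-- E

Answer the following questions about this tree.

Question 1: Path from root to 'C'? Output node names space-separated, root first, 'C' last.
Walk down from root: G -> C

Answer: G C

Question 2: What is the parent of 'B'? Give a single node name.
Answer: D

Derivation:
Scan adjacency: B appears as child of D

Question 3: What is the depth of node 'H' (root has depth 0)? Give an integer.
Answer: 3

Derivation:
Path from root to H: G -> C -> D -> H
Depth = number of edges = 3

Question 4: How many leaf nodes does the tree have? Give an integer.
Answer: 5

Derivation:
Leaves (nodes with no children): A, B, E, F, H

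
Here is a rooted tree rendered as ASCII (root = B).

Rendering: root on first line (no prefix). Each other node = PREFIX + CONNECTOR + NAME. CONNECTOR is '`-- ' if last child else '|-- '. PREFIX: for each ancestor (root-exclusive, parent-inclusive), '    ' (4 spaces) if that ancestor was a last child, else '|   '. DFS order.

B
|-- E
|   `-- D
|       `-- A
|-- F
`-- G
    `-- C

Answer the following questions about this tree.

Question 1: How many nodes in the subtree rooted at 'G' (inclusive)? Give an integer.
Answer: 2

Derivation:
Subtree rooted at G contains: C, G
Count = 2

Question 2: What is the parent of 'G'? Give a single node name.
Answer: B

Derivation:
Scan adjacency: G appears as child of B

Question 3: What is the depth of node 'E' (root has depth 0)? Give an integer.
Path from root to E: B -> E
Depth = number of edges = 1

Answer: 1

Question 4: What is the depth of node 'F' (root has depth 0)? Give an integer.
Path from root to F: B -> F
Depth = number of edges = 1

Answer: 1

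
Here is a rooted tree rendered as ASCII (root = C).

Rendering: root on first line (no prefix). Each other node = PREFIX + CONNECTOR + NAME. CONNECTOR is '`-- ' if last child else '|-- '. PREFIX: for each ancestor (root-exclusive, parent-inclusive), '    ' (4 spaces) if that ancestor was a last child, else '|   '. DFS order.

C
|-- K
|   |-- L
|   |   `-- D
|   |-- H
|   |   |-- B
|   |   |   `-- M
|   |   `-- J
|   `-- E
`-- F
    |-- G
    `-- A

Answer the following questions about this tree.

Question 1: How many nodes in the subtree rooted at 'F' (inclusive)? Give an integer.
Answer: 3

Derivation:
Subtree rooted at F contains: A, F, G
Count = 3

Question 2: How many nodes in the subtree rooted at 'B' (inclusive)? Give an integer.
Answer: 2

Derivation:
Subtree rooted at B contains: B, M
Count = 2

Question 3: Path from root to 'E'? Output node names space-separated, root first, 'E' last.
Answer: C K E

Derivation:
Walk down from root: C -> K -> E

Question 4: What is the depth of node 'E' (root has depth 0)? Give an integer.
Answer: 2

Derivation:
Path from root to E: C -> K -> E
Depth = number of edges = 2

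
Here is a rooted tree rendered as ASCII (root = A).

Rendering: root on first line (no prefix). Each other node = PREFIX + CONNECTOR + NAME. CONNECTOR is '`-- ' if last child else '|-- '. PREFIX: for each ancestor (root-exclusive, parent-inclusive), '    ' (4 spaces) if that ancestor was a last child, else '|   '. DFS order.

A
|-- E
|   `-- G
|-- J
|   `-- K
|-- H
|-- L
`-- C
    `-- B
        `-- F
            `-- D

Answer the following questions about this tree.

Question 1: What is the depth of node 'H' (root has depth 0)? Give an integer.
Path from root to H: A -> H
Depth = number of edges = 1

Answer: 1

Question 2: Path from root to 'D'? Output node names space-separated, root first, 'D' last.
Answer: A C B F D

Derivation:
Walk down from root: A -> C -> B -> F -> D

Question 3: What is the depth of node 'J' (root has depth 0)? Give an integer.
Path from root to J: A -> J
Depth = number of edges = 1

Answer: 1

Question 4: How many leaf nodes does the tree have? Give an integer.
Answer: 5

Derivation:
Leaves (nodes with no children): D, G, H, K, L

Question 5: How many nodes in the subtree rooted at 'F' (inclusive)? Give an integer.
Subtree rooted at F contains: D, F
Count = 2

Answer: 2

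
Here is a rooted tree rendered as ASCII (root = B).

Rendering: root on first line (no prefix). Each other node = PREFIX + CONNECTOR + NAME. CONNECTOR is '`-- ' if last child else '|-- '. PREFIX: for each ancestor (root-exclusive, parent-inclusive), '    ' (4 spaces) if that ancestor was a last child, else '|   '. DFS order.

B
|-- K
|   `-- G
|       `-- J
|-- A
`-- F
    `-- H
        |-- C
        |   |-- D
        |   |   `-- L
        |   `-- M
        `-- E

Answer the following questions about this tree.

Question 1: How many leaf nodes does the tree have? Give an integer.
Leaves (nodes with no children): A, E, J, L, M

Answer: 5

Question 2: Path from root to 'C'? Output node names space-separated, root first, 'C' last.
Answer: B F H C

Derivation:
Walk down from root: B -> F -> H -> C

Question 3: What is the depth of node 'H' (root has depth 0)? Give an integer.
Answer: 2

Derivation:
Path from root to H: B -> F -> H
Depth = number of edges = 2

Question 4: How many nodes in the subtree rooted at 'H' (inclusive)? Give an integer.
Answer: 6

Derivation:
Subtree rooted at H contains: C, D, E, H, L, M
Count = 6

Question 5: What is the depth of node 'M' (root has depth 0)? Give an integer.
Path from root to M: B -> F -> H -> C -> M
Depth = number of edges = 4

Answer: 4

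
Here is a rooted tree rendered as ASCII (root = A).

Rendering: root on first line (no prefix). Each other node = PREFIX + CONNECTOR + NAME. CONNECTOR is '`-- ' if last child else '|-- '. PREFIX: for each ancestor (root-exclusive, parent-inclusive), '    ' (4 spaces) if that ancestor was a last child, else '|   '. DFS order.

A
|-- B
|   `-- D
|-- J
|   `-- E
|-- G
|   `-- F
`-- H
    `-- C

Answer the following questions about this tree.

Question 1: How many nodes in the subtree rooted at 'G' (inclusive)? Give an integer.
Answer: 2

Derivation:
Subtree rooted at G contains: F, G
Count = 2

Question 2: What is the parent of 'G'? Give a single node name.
Answer: A

Derivation:
Scan adjacency: G appears as child of A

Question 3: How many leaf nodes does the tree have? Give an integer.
Leaves (nodes with no children): C, D, E, F

Answer: 4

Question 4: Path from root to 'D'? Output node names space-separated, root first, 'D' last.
Answer: A B D

Derivation:
Walk down from root: A -> B -> D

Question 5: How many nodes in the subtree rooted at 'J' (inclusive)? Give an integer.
Answer: 2

Derivation:
Subtree rooted at J contains: E, J
Count = 2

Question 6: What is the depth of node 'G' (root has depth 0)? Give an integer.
Path from root to G: A -> G
Depth = number of edges = 1

Answer: 1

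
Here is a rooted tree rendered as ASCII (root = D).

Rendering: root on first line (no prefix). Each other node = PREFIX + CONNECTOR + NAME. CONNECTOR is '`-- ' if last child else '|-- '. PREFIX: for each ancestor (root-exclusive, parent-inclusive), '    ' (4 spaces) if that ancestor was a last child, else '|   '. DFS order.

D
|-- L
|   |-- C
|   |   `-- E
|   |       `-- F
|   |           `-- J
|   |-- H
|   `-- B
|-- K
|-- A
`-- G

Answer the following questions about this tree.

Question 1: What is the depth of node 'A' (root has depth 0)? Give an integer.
Answer: 1

Derivation:
Path from root to A: D -> A
Depth = number of edges = 1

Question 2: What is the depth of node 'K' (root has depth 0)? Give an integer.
Answer: 1

Derivation:
Path from root to K: D -> K
Depth = number of edges = 1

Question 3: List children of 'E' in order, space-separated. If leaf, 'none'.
Answer: F

Derivation:
Node E's children (from adjacency): F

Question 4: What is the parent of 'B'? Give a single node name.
Answer: L

Derivation:
Scan adjacency: B appears as child of L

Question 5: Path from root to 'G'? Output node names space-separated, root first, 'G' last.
Walk down from root: D -> G

Answer: D G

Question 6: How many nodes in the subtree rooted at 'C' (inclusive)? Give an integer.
Answer: 4

Derivation:
Subtree rooted at C contains: C, E, F, J
Count = 4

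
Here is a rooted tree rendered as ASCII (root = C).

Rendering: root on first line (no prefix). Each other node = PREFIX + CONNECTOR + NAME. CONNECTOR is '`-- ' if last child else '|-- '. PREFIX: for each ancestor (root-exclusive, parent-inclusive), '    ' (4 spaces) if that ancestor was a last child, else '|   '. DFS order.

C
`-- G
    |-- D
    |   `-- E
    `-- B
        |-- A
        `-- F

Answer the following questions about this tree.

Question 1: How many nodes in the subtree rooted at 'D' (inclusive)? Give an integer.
Subtree rooted at D contains: D, E
Count = 2

Answer: 2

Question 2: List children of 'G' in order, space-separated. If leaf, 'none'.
Node G's children (from adjacency): D, B

Answer: D B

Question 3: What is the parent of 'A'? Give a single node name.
Answer: B

Derivation:
Scan adjacency: A appears as child of B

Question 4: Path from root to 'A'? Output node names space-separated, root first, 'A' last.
Answer: C G B A

Derivation:
Walk down from root: C -> G -> B -> A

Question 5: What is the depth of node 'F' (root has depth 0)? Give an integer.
Answer: 3

Derivation:
Path from root to F: C -> G -> B -> F
Depth = number of edges = 3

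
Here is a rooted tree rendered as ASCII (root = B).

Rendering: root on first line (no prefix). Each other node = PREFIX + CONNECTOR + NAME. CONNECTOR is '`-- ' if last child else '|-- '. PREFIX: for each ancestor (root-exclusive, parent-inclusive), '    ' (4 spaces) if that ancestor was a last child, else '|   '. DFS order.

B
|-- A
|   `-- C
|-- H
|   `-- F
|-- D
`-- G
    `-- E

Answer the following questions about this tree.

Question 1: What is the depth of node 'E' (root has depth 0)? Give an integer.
Path from root to E: B -> G -> E
Depth = number of edges = 2

Answer: 2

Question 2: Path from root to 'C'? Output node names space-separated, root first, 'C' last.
Answer: B A C

Derivation:
Walk down from root: B -> A -> C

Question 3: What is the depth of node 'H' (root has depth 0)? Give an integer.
Path from root to H: B -> H
Depth = number of edges = 1

Answer: 1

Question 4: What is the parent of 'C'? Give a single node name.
Scan adjacency: C appears as child of A

Answer: A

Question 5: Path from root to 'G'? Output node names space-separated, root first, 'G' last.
Walk down from root: B -> G

Answer: B G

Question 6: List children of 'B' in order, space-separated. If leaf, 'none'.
Answer: A H D G

Derivation:
Node B's children (from adjacency): A, H, D, G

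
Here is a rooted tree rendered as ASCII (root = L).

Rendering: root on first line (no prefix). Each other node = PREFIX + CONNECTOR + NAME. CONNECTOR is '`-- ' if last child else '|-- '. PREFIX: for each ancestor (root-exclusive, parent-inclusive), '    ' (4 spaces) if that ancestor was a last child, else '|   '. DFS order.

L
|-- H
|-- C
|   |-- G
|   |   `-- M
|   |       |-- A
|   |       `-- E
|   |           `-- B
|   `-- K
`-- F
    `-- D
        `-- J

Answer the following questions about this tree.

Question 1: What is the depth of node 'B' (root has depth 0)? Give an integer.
Path from root to B: L -> C -> G -> M -> E -> B
Depth = number of edges = 5

Answer: 5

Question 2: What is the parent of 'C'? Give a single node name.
Scan adjacency: C appears as child of L

Answer: L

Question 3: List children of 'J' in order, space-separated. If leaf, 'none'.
Node J's children (from adjacency): (leaf)

Answer: none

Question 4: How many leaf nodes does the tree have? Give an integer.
Answer: 5

Derivation:
Leaves (nodes with no children): A, B, H, J, K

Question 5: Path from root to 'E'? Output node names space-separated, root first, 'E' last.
Answer: L C G M E

Derivation:
Walk down from root: L -> C -> G -> M -> E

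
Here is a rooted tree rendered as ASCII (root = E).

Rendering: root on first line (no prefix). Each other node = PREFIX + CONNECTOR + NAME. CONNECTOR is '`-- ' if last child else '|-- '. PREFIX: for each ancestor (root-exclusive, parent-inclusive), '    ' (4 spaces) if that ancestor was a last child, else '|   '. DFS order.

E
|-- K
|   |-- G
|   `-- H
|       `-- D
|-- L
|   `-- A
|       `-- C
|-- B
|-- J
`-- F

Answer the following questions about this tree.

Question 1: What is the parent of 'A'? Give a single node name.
Answer: L

Derivation:
Scan adjacency: A appears as child of L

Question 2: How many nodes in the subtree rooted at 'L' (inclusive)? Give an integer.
Answer: 3

Derivation:
Subtree rooted at L contains: A, C, L
Count = 3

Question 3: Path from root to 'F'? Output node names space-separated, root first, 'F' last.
Answer: E F

Derivation:
Walk down from root: E -> F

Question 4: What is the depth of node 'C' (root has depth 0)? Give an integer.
Answer: 3

Derivation:
Path from root to C: E -> L -> A -> C
Depth = number of edges = 3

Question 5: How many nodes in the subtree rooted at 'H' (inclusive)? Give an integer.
Subtree rooted at H contains: D, H
Count = 2

Answer: 2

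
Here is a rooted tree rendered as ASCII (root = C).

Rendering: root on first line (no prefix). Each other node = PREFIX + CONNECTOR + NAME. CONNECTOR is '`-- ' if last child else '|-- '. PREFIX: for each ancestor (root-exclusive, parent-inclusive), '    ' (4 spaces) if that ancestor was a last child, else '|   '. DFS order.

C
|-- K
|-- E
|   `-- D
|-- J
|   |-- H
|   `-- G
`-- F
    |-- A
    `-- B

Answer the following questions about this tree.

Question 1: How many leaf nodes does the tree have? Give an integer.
Leaves (nodes with no children): A, B, D, G, H, K

Answer: 6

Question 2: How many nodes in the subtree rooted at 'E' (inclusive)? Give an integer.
Answer: 2

Derivation:
Subtree rooted at E contains: D, E
Count = 2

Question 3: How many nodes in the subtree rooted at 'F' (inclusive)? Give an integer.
Subtree rooted at F contains: A, B, F
Count = 3

Answer: 3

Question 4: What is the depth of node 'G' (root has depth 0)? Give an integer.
Answer: 2

Derivation:
Path from root to G: C -> J -> G
Depth = number of edges = 2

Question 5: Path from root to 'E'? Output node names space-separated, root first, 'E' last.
Answer: C E

Derivation:
Walk down from root: C -> E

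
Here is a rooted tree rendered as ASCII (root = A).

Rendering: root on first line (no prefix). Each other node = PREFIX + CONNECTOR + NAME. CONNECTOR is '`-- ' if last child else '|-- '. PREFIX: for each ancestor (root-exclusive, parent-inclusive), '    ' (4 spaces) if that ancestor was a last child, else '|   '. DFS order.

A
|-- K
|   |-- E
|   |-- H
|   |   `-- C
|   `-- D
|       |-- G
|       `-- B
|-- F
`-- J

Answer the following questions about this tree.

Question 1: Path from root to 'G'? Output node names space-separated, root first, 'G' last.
Walk down from root: A -> K -> D -> G

Answer: A K D G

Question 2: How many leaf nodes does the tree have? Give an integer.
Leaves (nodes with no children): B, C, E, F, G, J

Answer: 6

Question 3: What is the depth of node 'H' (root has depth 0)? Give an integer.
Answer: 2

Derivation:
Path from root to H: A -> K -> H
Depth = number of edges = 2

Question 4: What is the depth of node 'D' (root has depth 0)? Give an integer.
Path from root to D: A -> K -> D
Depth = number of edges = 2

Answer: 2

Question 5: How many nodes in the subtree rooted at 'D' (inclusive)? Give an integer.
Answer: 3

Derivation:
Subtree rooted at D contains: B, D, G
Count = 3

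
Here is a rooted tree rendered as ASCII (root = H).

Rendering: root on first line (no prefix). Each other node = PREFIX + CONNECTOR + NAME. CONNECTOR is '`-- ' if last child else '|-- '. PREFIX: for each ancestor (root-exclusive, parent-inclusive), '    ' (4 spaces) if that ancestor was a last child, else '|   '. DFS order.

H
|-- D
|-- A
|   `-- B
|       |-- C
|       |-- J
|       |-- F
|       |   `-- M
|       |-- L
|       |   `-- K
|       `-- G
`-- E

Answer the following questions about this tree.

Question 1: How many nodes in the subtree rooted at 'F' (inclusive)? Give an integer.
Answer: 2

Derivation:
Subtree rooted at F contains: F, M
Count = 2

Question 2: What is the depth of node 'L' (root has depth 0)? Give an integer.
Path from root to L: H -> A -> B -> L
Depth = number of edges = 3

Answer: 3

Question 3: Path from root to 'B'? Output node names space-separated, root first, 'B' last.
Walk down from root: H -> A -> B

Answer: H A B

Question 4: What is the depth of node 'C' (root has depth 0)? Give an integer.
Answer: 3

Derivation:
Path from root to C: H -> A -> B -> C
Depth = number of edges = 3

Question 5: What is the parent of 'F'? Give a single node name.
Scan adjacency: F appears as child of B

Answer: B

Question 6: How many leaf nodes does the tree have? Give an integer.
Leaves (nodes with no children): C, D, E, G, J, K, M

Answer: 7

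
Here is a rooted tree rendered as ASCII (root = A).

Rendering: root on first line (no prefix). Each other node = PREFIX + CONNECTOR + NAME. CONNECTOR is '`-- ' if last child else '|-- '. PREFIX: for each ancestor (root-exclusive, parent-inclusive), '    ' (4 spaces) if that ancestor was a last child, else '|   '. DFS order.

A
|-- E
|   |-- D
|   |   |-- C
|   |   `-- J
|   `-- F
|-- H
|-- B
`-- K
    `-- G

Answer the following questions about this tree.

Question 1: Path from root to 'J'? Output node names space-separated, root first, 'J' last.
Walk down from root: A -> E -> D -> J

Answer: A E D J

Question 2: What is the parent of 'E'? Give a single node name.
Scan adjacency: E appears as child of A

Answer: A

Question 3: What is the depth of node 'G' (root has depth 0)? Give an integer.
Answer: 2

Derivation:
Path from root to G: A -> K -> G
Depth = number of edges = 2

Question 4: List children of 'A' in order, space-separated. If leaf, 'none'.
Answer: E H B K

Derivation:
Node A's children (from adjacency): E, H, B, K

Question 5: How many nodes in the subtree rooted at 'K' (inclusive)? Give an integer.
Answer: 2

Derivation:
Subtree rooted at K contains: G, K
Count = 2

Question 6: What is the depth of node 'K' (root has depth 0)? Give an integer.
Answer: 1

Derivation:
Path from root to K: A -> K
Depth = number of edges = 1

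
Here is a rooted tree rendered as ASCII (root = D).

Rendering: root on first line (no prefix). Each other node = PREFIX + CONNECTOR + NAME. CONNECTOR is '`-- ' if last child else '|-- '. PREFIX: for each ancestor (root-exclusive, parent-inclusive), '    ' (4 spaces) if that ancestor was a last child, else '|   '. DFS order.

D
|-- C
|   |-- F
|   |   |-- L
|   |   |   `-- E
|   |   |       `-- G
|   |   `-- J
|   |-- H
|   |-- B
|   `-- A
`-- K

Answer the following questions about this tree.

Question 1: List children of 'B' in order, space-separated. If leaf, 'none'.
Answer: none

Derivation:
Node B's children (from adjacency): (leaf)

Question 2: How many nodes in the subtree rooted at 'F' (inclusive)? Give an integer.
Answer: 5

Derivation:
Subtree rooted at F contains: E, F, G, J, L
Count = 5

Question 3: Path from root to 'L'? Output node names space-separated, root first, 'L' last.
Walk down from root: D -> C -> F -> L

Answer: D C F L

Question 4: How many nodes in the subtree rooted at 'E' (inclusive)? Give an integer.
Answer: 2

Derivation:
Subtree rooted at E contains: E, G
Count = 2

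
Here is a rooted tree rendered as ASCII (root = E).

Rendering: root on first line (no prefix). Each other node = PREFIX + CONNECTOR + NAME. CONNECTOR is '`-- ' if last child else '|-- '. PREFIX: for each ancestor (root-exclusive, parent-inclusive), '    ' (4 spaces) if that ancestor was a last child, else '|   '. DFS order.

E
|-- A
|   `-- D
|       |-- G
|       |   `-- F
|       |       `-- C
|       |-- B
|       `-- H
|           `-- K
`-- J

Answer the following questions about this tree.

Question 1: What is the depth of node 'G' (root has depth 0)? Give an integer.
Path from root to G: E -> A -> D -> G
Depth = number of edges = 3

Answer: 3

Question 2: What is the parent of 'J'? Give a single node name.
Scan adjacency: J appears as child of E

Answer: E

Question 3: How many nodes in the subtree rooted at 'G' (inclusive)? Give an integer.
Answer: 3

Derivation:
Subtree rooted at G contains: C, F, G
Count = 3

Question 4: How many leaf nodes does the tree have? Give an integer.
Leaves (nodes with no children): B, C, J, K

Answer: 4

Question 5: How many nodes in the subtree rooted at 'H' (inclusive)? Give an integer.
Answer: 2

Derivation:
Subtree rooted at H contains: H, K
Count = 2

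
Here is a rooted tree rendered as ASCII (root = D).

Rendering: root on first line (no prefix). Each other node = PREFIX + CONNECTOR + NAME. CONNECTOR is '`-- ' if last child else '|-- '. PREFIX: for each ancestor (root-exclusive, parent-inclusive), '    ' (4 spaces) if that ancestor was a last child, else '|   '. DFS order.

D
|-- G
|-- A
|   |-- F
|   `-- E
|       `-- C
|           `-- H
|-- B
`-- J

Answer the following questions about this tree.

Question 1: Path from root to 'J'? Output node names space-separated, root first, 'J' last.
Answer: D J

Derivation:
Walk down from root: D -> J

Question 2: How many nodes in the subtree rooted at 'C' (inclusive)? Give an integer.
Subtree rooted at C contains: C, H
Count = 2

Answer: 2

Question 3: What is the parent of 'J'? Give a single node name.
Answer: D

Derivation:
Scan adjacency: J appears as child of D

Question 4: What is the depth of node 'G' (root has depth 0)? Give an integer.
Answer: 1

Derivation:
Path from root to G: D -> G
Depth = number of edges = 1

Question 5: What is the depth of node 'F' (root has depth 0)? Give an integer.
Answer: 2

Derivation:
Path from root to F: D -> A -> F
Depth = number of edges = 2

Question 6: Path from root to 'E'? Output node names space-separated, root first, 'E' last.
Walk down from root: D -> A -> E

Answer: D A E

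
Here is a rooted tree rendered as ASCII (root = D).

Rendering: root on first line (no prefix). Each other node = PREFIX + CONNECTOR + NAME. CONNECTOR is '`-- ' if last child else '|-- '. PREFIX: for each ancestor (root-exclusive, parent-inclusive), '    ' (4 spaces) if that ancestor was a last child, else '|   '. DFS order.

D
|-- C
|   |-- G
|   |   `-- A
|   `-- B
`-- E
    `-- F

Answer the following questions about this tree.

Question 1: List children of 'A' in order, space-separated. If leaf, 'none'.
Node A's children (from adjacency): (leaf)

Answer: none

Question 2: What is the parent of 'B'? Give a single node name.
Answer: C

Derivation:
Scan adjacency: B appears as child of C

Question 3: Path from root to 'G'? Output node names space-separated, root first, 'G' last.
Answer: D C G

Derivation:
Walk down from root: D -> C -> G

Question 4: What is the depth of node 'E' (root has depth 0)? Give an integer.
Answer: 1

Derivation:
Path from root to E: D -> E
Depth = number of edges = 1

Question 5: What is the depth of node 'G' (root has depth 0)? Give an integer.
Answer: 2

Derivation:
Path from root to G: D -> C -> G
Depth = number of edges = 2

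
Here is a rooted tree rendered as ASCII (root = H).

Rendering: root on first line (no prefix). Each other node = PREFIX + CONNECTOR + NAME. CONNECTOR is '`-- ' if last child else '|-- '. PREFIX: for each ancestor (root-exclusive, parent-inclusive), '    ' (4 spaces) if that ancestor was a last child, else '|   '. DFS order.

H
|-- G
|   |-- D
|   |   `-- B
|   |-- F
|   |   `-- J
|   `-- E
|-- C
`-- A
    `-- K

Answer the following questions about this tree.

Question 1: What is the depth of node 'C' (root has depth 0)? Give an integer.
Path from root to C: H -> C
Depth = number of edges = 1

Answer: 1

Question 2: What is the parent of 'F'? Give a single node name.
Scan adjacency: F appears as child of G

Answer: G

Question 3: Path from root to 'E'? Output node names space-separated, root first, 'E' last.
Answer: H G E

Derivation:
Walk down from root: H -> G -> E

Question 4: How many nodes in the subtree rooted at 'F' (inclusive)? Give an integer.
Answer: 2

Derivation:
Subtree rooted at F contains: F, J
Count = 2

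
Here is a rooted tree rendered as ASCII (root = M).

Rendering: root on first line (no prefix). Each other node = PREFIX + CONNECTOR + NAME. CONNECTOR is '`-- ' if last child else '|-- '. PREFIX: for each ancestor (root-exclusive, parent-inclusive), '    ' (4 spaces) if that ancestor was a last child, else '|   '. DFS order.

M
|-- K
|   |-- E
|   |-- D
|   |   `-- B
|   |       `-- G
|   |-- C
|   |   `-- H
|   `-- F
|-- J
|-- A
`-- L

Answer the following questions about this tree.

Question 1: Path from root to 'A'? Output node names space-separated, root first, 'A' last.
Answer: M A

Derivation:
Walk down from root: M -> A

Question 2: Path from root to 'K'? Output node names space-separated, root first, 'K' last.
Walk down from root: M -> K

Answer: M K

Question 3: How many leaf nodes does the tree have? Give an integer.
Leaves (nodes with no children): A, E, F, G, H, J, L

Answer: 7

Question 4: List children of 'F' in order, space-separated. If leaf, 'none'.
Node F's children (from adjacency): (leaf)

Answer: none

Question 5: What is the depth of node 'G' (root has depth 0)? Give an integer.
Path from root to G: M -> K -> D -> B -> G
Depth = number of edges = 4

Answer: 4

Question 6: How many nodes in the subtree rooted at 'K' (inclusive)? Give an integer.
Subtree rooted at K contains: B, C, D, E, F, G, H, K
Count = 8

Answer: 8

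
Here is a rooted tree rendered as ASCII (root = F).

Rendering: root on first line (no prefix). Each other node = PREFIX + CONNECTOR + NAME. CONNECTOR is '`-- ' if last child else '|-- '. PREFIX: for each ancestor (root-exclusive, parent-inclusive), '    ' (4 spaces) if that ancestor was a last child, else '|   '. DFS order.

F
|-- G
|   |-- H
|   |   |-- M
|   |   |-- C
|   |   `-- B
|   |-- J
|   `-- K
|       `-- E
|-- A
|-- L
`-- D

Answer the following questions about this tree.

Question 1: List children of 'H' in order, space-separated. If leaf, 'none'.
Node H's children (from adjacency): M, C, B

Answer: M C B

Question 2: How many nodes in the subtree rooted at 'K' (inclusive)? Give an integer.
Answer: 2

Derivation:
Subtree rooted at K contains: E, K
Count = 2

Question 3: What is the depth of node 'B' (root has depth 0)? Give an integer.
Answer: 3

Derivation:
Path from root to B: F -> G -> H -> B
Depth = number of edges = 3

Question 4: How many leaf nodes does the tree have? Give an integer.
Leaves (nodes with no children): A, B, C, D, E, J, L, M

Answer: 8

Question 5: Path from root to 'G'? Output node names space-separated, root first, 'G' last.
Answer: F G

Derivation:
Walk down from root: F -> G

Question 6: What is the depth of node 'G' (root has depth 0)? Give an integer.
Path from root to G: F -> G
Depth = number of edges = 1

Answer: 1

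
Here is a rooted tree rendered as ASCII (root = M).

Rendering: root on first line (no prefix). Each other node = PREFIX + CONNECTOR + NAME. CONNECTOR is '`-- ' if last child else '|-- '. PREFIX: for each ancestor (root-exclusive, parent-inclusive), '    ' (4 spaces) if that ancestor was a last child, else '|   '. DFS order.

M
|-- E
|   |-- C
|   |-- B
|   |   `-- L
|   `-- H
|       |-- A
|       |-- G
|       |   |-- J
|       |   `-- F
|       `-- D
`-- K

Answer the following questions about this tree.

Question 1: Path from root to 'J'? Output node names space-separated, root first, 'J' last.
Answer: M E H G J

Derivation:
Walk down from root: M -> E -> H -> G -> J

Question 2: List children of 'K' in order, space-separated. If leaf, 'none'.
Answer: none

Derivation:
Node K's children (from adjacency): (leaf)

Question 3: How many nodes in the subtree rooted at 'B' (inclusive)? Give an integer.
Subtree rooted at B contains: B, L
Count = 2

Answer: 2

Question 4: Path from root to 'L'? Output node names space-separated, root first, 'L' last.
Answer: M E B L

Derivation:
Walk down from root: M -> E -> B -> L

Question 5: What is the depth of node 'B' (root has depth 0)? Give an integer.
Answer: 2

Derivation:
Path from root to B: M -> E -> B
Depth = number of edges = 2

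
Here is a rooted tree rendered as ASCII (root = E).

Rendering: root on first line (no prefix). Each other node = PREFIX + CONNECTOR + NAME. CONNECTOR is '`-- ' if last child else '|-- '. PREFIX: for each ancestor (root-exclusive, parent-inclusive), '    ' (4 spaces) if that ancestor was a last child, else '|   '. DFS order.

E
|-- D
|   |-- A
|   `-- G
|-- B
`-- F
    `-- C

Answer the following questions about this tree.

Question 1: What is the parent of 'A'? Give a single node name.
Scan adjacency: A appears as child of D

Answer: D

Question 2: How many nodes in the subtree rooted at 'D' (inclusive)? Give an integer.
Answer: 3

Derivation:
Subtree rooted at D contains: A, D, G
Count = 3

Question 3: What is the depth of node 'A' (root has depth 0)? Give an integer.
Answer: 2

Derivation:
Path from root to A: E -> D -> A
Depth = number of edges = 2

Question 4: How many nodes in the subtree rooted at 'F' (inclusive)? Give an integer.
Subtree rooted at F contains: C, F
Count = 2

Answer: 2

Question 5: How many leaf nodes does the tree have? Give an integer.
Answer: 4

Derivation:
Leaves (nodes with no children): A, B, C, G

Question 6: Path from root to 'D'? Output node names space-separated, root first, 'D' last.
Answer: E D

Derivation:
Walk down from root: E -> D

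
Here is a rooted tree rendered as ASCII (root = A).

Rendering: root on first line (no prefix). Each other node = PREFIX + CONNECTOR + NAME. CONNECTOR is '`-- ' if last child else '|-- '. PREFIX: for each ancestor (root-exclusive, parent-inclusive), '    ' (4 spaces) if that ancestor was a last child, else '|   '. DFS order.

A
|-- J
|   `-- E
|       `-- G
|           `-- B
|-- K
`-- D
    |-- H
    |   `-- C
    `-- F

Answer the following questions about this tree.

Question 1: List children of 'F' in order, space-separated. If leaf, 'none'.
Node F's children (from adjacency): (leaf)

Answer: none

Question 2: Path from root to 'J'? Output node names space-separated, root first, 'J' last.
Walk down from root: A -> J

Answer: A J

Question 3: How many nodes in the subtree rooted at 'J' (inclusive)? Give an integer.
Subtree rooted at J contains: B, E, G, J
Count = 4

Answer: 4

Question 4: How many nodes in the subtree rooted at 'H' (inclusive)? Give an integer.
Answer: 2

Derivation:
Subtree rooted at H contains: C, H
Count = 2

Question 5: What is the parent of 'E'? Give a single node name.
Answer: J

Derivation:
Scan adjacency: E appears as child of J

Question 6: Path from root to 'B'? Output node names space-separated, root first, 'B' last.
Walk down from root: A -> J -> E -> G -> B

Answer: A J E G B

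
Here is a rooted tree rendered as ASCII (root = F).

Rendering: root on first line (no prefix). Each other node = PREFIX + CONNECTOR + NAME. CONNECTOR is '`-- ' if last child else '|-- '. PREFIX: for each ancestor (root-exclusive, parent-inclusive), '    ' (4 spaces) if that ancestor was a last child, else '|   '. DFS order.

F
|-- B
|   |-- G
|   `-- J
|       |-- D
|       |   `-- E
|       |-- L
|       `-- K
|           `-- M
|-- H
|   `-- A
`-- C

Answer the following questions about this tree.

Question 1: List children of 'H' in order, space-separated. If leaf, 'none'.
Node H's children (from adjacency): A

Answer: A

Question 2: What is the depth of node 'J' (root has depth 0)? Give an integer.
Answer: 2

Derivation:
Path from root to J: F -> B -> J
Depth = number of edges = 2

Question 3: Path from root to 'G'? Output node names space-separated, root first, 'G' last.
Walk down from root: F -> B -> G

Answer: F B G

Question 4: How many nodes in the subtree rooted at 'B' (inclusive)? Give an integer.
Subtree rooted at B contains: B, D, E, G, J, K, L, M
Count = 8

Answer: 8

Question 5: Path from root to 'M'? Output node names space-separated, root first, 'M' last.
Walk down from root: F -> B -> J -> K -> M

Answer: F B J K M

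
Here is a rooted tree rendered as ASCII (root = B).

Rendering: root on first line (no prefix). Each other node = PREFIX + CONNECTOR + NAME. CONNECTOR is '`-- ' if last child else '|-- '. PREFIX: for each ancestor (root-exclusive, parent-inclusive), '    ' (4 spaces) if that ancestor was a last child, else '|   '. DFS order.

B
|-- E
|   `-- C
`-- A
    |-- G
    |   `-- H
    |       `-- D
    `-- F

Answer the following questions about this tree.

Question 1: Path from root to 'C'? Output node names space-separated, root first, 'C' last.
Answer: B E C

Derivation:
Walk down from root: B -> E -> C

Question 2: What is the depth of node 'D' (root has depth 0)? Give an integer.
Path from root to D: B -> A -> G -> H -> D
Depth = number of edges = 4

Answer: 4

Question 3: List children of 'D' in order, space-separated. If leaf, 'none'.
Answer: none

Derivation:
Node D's children (from adjacency): (leaf)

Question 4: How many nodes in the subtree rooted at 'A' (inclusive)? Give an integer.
Answer: 5

Derivation:
Subtree rooted at A contains: A, D, F, G, H
Count = 5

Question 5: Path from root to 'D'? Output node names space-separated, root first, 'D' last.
Walk down from root: B -> A -> G -> H -> D

Answer: B A G H D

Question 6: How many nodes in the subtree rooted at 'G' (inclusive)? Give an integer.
Subtree rooted at G contains: D, G, H
Count = 3

Answer: 3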